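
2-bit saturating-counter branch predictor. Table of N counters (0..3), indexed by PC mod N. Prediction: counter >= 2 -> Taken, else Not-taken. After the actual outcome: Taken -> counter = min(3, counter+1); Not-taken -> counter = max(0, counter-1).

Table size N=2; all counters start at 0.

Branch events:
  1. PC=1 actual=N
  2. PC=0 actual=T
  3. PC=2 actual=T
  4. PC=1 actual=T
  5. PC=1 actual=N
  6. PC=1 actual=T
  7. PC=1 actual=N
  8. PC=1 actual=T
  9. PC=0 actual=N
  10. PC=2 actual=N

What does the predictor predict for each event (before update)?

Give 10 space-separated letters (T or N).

Ev 1: PC=1 idx=1 pred=N actual=N -> ctr[1]=0
Ev 2: PC=0 idx=0 pred=N actual=T -> ctr[0]=1
Ev 3: PC=2 idx=0 pred=N actual=T -> ctr[0]=2
Ev 4: PC=1 idx=1 pred=N actual=T -> ctr[1]=1
Ev 5: PC=1 idx=1 pred=N actual=N -> ctr[1]=0
Ev 6: PC=1 idx=1 pred=N actual=T -> ctr[1]=1
Ev 7: PC=1 idx=1 pred=N actual=N -> ctr[1]=0
Ev 8: PC=1 idx=1 pred=N actual=T -> ctr[1]=1
Ev 9: PC=0 idx=0 pred=T actual=N -> ctr[0]=1
Ev 10: PC=2 idx=0 pred=N actual=N -> ctr[0]=0

Answer: N N N N N N N N T N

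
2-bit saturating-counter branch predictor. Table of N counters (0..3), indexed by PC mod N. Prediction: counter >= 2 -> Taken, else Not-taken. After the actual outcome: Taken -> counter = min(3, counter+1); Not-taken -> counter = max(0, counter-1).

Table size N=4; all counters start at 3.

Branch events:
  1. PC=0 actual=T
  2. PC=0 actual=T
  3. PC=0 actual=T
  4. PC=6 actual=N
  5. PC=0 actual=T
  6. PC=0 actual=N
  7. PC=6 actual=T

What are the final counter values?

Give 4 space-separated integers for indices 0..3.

Answer: 2 3 3 3

Derivation:
Ev 1: PC=0 idx=0 pred=T actual=T -> ctr[0]=3
Ev 2: PC=0 idx=0 pred=T actual=T -> ctr[0]=3
Ev 3: PC=0 idx=0 pred=T actual=T -> ctr[0]=3
Ev 4: PC=6 idx=2 pred=T actual=N -> ctr[2]=2
Ev 5: PC=0 idx=0 pred=T actual=T -> ctr[0]=3
Ev 6: PC=0 idx=0 pred=T actual=N -> ctr[0]=2
Ev 7: PC=6 idx=2 pred=T actual=T -> ctr[2]=3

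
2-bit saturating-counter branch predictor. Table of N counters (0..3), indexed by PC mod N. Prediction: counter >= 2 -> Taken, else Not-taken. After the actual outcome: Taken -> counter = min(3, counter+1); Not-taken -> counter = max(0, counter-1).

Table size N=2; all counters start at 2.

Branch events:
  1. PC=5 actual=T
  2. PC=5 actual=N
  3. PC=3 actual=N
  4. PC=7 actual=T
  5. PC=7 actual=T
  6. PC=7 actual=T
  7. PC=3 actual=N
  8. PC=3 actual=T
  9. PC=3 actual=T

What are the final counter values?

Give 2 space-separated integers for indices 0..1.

Ev 1: PC=5 idx=1 pred=T actual=T -> ctr[1]=3
Ev 2: PC=5 idx=1 pred=T actual=N -> ctr[1]=2
Ev 3: PC=3 idx=1 pred=T actual=N -> ctr[1]=1
Ev 4: PC=7 idx=1 pred=N actual=T -> ctr[1]=2
Ev 5: PC=7 idx=1 pred=T actual=T -> ctr[1]=3
Ev 6: PC=7 idx=1 pred=T actual=T -> ctr[1]=3
Ev 7: PC=3 idx=1 pred=T actual=N -> ctr[1]=2
Ev 8: PC=3 idx=1 pred=T actual=T -> ctr[1]=3
Ev 9: PC=3 idx=1 pred=T actual=T -> ctr[1]=3

Answer: 2 3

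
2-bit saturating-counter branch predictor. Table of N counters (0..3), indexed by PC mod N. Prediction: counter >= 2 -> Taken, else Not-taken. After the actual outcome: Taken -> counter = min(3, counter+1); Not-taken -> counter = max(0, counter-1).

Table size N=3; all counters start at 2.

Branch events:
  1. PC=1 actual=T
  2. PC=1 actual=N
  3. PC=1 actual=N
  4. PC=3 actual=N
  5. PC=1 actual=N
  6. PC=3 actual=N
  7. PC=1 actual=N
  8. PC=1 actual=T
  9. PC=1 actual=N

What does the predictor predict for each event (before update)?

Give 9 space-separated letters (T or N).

Answer: T T T T N N N N N

Derivation:
Ev 1: PC=1 idx=1 pred=T actual=T -> ctr[1]=3
Ev 2: PC=1 idx=1 pred=T actual=N -> ctr[1]=2
Ev 3: PC=1 idx=1 pred=T actual=N -> ctr[1]=1
Ev 4: PC=3 idx=0 pred=T actual=N -> ctr[0]=1
Ev 5: PC=1 idx=1 pred=N actual=N -> ctr[1]=0
Ev 6: PC=3 idx=0 pred=N actual=N -> ctr[0]=0
Ev 7: PC=1 idx=1 pred=N actual=N -> ctr[1]=0
Ev 8: PC=1 idx=1 pred=N actual=T -> ctr[1]=1
Ev 9: PC=1 idx=1 pred=N actual=N -> ctr[1]=0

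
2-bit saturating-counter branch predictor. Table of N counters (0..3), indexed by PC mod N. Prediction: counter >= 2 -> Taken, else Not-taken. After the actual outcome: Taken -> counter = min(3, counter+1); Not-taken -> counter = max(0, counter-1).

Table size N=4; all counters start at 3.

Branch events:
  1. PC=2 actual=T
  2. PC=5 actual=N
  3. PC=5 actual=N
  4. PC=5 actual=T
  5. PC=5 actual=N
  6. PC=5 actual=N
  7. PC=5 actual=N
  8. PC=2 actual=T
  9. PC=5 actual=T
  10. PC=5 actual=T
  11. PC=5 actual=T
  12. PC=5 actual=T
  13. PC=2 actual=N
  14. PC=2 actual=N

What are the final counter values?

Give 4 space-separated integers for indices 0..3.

Ev 1: PC=2 idx=2 pred=T actual=T -> ctr[2]=3
Ev 2: PC=5 idx=1 pred=T actual=N -> ctr[1]=2
Ev 3: PC=5 idx=1 pred=T actual=N -> ctr[1]=1
Ev 4: PC=5 idx=1 pred=N actual=T -> ctr[1]=2
Ev 5: PC=5 idx=1 pred=T actual=N -> ctr[1]=1
Ev 6: PC=5 idx=1 pred=N actual=N -> ctr[1]=0
Ev 7: PC=5 idx=1 pred=N actual=N -> ctr[1]=0
Ev 8: PC=2 idx=2 pred=T actual=T -> ctr[2]=3
Ev 9: PC=5 idx=1 pred=N actual=T -> ctr[1]=1
Ev 10: PC=5 idx=1 pred=N actual=T -> ctr[1]=2
Ev 11: PC=5 idx=1 pred=T actual=T -> ctr[1]=3
Ev 12: PC=5 idx=1 pred=T actual=T -> ctr[1]=3
Ev 13: PC=2 idx=2 pred=T actual=N -> ctr[2]=2
Ev 14: PC=2 idx=2 pred=T actual=N -> ctr[2]=1

Answer: 3 3 1 3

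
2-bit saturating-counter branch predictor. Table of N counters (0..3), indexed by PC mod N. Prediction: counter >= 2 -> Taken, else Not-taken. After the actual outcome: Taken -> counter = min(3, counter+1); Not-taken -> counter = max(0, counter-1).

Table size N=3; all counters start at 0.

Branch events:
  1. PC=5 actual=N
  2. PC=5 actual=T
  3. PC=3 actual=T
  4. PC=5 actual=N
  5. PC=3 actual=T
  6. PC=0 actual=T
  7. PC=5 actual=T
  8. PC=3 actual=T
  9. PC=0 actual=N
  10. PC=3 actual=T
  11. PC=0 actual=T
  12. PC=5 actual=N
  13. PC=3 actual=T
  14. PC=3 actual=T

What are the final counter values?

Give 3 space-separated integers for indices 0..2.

Answer: 3 0 0

Derivation:
Ev 1: PC=5 idx=2 pred=N actual=N -> ctr[2]=0
Ev 2: PC=5 idx=2 pred=N actual=T -> ctr[2]=1
Ev 3: PC=3 idx=0 pred=N actual=T -> ctr[0]=1
Ev 4: PC=5 idx=2 pred=N actual=N -> ctr[2]=0
Ev 5: PC=3 idx=0 pred=N actual=T -> ctr[0]=2
Ev 6: PC=0 idx=0 pred=T actual=T -> ctr[0]=3
Ev 7: PC=5 idx=2 pred=N actual=T -> ctr[2]=1
Ev 8: PC=3 idx=0 pred=T actual=T -> ctr[0]=3
Ev 9: PC=0 idx=0 pred=T actual=N -> ctr[0]=2
Ev 10: PC=3 idx=0 pred=T actual=T -> ctr[0]=3
Ev 11: PC=0 idx=0 pred=T actual=T -> ctr[0]=3
Ev 12: PC=5 idx=2 pred=N actual=N -> ctr[2]=0
Ev 13: PC=3 idx=0 pred=T actual=T -> ctr[0]=3
Ev 14: PC=3 idx=0 pred=T actual=T -> ctr[0]=3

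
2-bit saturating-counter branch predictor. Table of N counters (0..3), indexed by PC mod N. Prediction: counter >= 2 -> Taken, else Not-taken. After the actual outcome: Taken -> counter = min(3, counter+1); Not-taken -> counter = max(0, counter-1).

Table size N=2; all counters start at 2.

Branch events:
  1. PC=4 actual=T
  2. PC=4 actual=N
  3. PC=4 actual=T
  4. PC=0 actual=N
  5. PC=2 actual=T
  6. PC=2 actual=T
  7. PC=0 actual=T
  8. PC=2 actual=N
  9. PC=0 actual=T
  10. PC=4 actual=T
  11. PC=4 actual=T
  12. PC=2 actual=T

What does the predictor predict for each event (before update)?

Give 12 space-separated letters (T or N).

Answer: T T T T T T T T T T T T

Derivation:
Ev 1: PC=4 idx=0 pred=T actual=T -> ctr[0]=3
Ev 2: PC=4 idx=0 pred=T actual=N -> ctr[0]=2
Ev 3: PC=4 idx=0 pred=T actual=T -> ctr[0]=3
Ev 4: PC=0 idx=0 pred=T actual=N -> ctr[0]=2
Ev 5: PC=2 idx=0 pred=T actual=T -> ctr[0]=3
Ev 6: PC=2 idx=0 pred=T actual=T -> ctr[0]=3
Ev 7: PC=0 idx=0 pred=T actual=T -> ctr[0]=3
Ev 8: PC=2 idx=0 pred=T actual=N -> ctr[0]=2
Ev 9: PC=0 idx=0 pred=T actual=T -> ctr[0]=3
Ev 10: PC=4 idx=0 pred=T actual=T -> ctr[0]=3
Ev 11: PC=4 idx=0 pred=T actual=T -> ctr[0]=3
Ev 12: PC=2 idx=0 pred=T actual=T -> ctr[0]=3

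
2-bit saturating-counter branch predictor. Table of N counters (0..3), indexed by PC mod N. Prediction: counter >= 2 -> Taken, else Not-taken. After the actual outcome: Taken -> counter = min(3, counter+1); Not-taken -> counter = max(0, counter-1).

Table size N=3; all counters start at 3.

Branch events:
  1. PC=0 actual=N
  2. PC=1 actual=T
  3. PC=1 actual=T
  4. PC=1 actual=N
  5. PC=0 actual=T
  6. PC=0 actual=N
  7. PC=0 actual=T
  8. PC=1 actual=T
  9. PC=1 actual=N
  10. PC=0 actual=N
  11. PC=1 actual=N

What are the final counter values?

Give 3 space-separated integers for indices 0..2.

Ev 1: PC=0 idx=0 pred=T actual=N -> ctr[0]=2
Ev 2: PC=1 idx=1 pred=T actual=T -> ctr[1]=3
Ev 3: PC=1 idx=1 pred=T actual=T -> ctr[1]=3
Ev 4: PC=1 idx=1 pred=T actual=N -> ctr[1]=2
Ev 5: PC=0 idx=0 pred=T actual=T -> ctr[0]=3
Ev 6: PC=0 idx=0 pred=T actual=N -> ctr[0]=2
Ev 7: PC=0 idx=0 pred=T actual=T -> ctr[0]=3
Ev 8: PC=1 idx=1 pred=T actual=T -> ctr[1]=3
Ev 9: PC=1 idx=1 pred=T actual=N -> ctr[1]=2
Ev 10: PC=0 idx=0 pred=T actual=N -> ctr[0]=2
Ev 11: PC=1 idx=1 pred=T actual=N -> ctr[1]=1

Answer: 2 1 3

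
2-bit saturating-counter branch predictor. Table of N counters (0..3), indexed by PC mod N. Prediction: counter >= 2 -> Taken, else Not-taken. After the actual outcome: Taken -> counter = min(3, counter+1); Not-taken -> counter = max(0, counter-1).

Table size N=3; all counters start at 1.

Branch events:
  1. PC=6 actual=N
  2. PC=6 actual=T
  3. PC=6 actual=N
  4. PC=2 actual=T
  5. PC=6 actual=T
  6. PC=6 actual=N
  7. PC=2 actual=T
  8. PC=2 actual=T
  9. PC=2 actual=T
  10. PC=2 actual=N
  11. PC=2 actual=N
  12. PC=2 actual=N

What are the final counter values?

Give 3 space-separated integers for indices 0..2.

Answer: 0 1 0

Derivation:
Ev 1: PC=6 idx=0 pred=N actual=N -> ctr[0]=0
Ev 2: PC=6 idx=0 pred=N actual=T -> ctr[0]=1
Ev 3: PC=6 idx=0 pred=N actual=N -> ctr[0]=0
Ev 4: PC=2 idx=2 pred=N actual=T -> ctr[2]=2
Ev 5: PC=6 idx=0 pred=N actual=T -> ctr[0]=1
Ev 6: PC=6 idx=0 pred=N actual=N -> ctr[0]=0
Ev 7: PC=2 idx=2 pred=T actual=T -> ctr[2]=3
Ev 8: PC=2 idx=2 pred=T actual=T -> ctr[2]=3
Ev 9: PC=2 idx=2 pred=T actual=T -> ctr[2]=3
Ev 10: PC=2 idx=2 pred=T actual=N -> ctr[2]=2
Ev 11: PC=2 idx=2 pred=T actual=N -> ctr[2]=1
Ev 12: PC=2 idx=2 pred=N actual=N -> ctr[2]=0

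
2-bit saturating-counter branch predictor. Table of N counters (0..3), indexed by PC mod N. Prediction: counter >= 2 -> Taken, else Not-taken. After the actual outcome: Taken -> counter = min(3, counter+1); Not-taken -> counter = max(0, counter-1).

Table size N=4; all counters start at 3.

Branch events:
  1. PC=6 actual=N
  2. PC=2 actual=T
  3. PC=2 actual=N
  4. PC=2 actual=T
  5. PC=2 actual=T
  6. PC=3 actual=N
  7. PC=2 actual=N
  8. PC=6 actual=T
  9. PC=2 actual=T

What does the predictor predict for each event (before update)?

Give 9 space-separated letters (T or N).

Ev 1: PC=6 idx=2 pred=T actual=N -> ctr[2]=2
Ev 2: PC=2 idx=2 pred=T actual=T -> ctr[2]=3
Ev 3: PC=2 idx=2 pred=T actual=N -> ctr[2]=2
Ev 4: PC=2 idx=2 pred=T actual=T -> ctr[2]=3
Ev 5: PC=2 idx=2 pred=T actual=T -> ctr[2]=3
Ev 6: PC=3 idx=3 pred=T actual=N -> ctr[3]=2
Ev 7: PC=2 idx=2 pred=T actual=N -> ctr[2]=2
Ev 8: PC=6 idx=2 pred=T actual=T -> ctr[2]=3
Ev 9: PC=2 idx=2 pred=T actual=T -> ctr[2]=3

Answer: T T T T T T T T T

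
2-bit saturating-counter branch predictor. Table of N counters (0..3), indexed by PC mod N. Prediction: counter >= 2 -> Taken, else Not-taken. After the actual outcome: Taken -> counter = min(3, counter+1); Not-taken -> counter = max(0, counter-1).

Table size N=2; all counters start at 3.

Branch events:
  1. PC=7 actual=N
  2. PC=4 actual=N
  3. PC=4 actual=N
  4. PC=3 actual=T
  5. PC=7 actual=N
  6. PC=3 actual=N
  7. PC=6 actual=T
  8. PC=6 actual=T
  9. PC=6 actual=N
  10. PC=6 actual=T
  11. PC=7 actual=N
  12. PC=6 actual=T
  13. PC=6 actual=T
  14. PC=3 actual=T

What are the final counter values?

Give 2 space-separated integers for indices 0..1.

Ev 1: PC=7 idx=1 pred=T actual=N -> ctr[1]=2
Ev 2: PC=4 idx=0 pred=T actual=N -> ctr[0]=2
Ev 3: PC=4 idx=0 pred=T actual=N -> ctr[0]=1
Ev 4: PC=3 idx=1 pred=T actual=T -> ctr[1]=3
Ev 5: PC=7 idx=1 pred=T actual=N -> ctr[1]=2
Ev 6: PC=3 idx=1 pred=T actual=N -> ctr[1]=1
Ev 7: PC=6 idx=0 pred=N actual=T -> ctr[0]=2
Ev 8: PC=6 idx=0 pred=T actual=T -> ctr[0]=3
Ev 9: PC=6 idx=0 pred=T actual=N -> ctr[0]=2
Ev 10: PC=6 idx=0 pred=T actual=T -> ctr[0]=3
Ev 11: PC=7 idx=1 pred=N actual=N -> ctr[1]=0
Ev 12: PC=6 idx=0 pred=T actual=T -> ctr[0]=3
Ev 13: PC=6 idx=0 pred=T actual=T -> ctr[0]=3
Ev 14: PC=3 idx=1 pred=N actual=T -> ctr[1]=1

Answer: 3 1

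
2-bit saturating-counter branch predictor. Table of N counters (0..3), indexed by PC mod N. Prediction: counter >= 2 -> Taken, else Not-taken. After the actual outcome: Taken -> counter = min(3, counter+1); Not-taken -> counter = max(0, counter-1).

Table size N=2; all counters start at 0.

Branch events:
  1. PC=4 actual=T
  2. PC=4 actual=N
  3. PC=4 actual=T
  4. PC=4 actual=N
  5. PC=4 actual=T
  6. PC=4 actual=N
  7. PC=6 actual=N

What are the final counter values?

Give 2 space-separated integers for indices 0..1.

Answer: 0 0

Derivation:
Ev 1: PC=4 idx=0 pred=N actual=T -> ctr[0]=1
Ev 2: PC=4 idx=0 pred=N actual=N -> ctr[0]=0
Ev 3: PC=4 idx=0 pred=N actual=T -> ctr[0]=1
Ev 4: PC=4 idx=0 pred=N actual=N -> ctr[0]=0
Ev 5: PC=4 idx=0 pred=N actual=T -> ctr[0]=1
Ev 6: PC=4 idx=0 pred=N actual=N -> ctr[0]=0
Ev 7: PC=6 idx=0 pred=N actual=N -> ctr[0]=0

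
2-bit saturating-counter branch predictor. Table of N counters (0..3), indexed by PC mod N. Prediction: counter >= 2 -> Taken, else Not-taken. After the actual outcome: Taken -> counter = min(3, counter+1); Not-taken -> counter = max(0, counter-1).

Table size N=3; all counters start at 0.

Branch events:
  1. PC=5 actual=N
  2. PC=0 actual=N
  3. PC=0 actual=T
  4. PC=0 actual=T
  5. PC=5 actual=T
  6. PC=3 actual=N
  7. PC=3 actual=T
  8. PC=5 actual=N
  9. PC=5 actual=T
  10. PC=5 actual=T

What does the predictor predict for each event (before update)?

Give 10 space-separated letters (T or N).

Answer: N N N N N T N N N N

Derivation:
Ev 1: PC=5 idx=2 pred=N actual=N -> ctr[2]=0
Ev 2: PC=0 idx=0 pred=N actual=N -> ctr[0]=0
Ev 3: PC=0 idx=0 pred=N actual=T -> ctr[0]=1
Ev 4: PC=0 idx=0 pred=N actual=T -> ctr[0]=2
Ev 5: PC=5 idx=2 pred=N actual=T -> ctr[2]=1
Ev 6: PC=3 idx=0 pred=T actual=N -> ctr[0]=1
Ev 7: PC=3 idx=0 pred=N actual=T -> ctr[0]=2
Ev 8: PC=5 idx=2 pred=N actual=N -> ctr[2]=0
Ev 9: PC=5 idx=2 pred=N actual=T -> ctr[2]=1
Ev 10: PC=5 idx=2 pred=N actual=T -> ctr[2]=2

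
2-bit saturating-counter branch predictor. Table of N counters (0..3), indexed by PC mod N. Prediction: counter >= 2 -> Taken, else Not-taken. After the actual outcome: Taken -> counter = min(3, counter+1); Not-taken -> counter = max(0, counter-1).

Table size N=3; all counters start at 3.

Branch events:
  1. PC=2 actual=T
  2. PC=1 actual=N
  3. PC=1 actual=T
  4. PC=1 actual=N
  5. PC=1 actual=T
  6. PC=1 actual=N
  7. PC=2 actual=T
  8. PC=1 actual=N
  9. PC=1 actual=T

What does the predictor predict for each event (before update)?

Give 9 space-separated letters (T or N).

Ev 1: PC=2 idx=2 pred=T actual=T -> ctr[2]=3
Ev 2: PC=1 idx=1 pred=T actual=N -> ctr[1]=2
Ev 3: PC=1 idx=1 pred=T actual=T -> ctr[1]=3
Ev 4: PC=1 idx=1 pred=T actual=N -> ctr[1]=2
Ev 5: PC=1 idx=1 pred=T actual=T -> ctr[1]=3
Ev 6: PC=1 idx=1 pred=T actual=N -> ctr[1]=2
Ev 7: PC=2 idx=2 pred=T actual=T -> ctr[2]=3
Ev 8: PC=1 idx=1 pred=T actual=N -> ctr[1]=1
Ev 9: PC=1 idx=1 pred=N actual=T -> ctr[1]=2

Answer: T T T T T T T T N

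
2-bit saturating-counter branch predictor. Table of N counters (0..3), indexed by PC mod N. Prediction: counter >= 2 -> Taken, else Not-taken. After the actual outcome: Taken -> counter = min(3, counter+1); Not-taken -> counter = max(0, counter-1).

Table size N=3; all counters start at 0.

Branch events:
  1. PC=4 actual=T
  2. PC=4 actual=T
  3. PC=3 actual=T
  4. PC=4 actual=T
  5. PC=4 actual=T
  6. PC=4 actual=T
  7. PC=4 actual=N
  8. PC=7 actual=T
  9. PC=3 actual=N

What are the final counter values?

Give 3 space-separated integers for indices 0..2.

Answer: 0 3 0

Derivation:
Ev 1: PC=4 idx=1 pred=N actual=T -> ctr[1]=1
Ev 2: PC=4 idx=1 pred=N actual=T -> ctr[1]=2
Ev 3: PC=3 idx=0 pred=N actual=T -> ctr[0]=1
Ev 4: PC=4 idx=1 pred=T actual=T -> ctr[1]=3
Ev 5: PC=4 idx=1 pred=T actual=T -> ctr[1]=3
Ev 6: PC=4 idx=1 pred=T actual=T -> ctr[1]=3
Ev 7: PC=4 idx=1 pred=T actual=N -> ctr[1]=2
Ev 8: PC=7 idx=1 pred=T actual=T -> ctr[1]=3
Ev 9: PC=3 idx=0 pred=N actual=N -> ctr[0]=0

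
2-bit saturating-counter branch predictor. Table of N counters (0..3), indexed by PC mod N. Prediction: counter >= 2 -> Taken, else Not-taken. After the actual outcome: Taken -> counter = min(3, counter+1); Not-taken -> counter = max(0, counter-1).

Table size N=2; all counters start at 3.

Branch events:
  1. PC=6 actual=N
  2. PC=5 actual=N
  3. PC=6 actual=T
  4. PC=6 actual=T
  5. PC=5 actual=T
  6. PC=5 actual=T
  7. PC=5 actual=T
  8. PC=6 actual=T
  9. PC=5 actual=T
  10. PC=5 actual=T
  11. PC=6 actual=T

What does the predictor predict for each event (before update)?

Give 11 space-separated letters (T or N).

Ev 1: PC=6 idx=0 pred=T actual=N -> ctr[0]=2
Ev 2: PC=5 idx=1 pred=T actual=N -> ctr[1]=2
Ev 3: PC=6 idx=0 pred=T actual=T -> ctr[0]=3
Ev 4: PC=6 idx=0 pred=T actual=T -> ctr[0]=3
Ev 5: PC=5 idx=1 pred=T actual=T -> ctr[1]=3
Ev 6: PC=5 idx=1 pred=T actual=T -> ctr[1]=3
Ev 7: PC=5 idx=1 pred=T actual=T -> ctr[1]=3
Ev 8: PC=6 idx=0 pred=T actual=T -> ctr[0]=3
Ev 9: PC=5 idx=1 pred=T actual=T -> ctr[1]=3
Ev 10: PC=5 idx=1 pred=T actual=T -> ctr[1]=3
Ev 11: PC=6 idx=0 pred=T actual=T -> ctr[0]=3

Answer: T T T T T T T T T T T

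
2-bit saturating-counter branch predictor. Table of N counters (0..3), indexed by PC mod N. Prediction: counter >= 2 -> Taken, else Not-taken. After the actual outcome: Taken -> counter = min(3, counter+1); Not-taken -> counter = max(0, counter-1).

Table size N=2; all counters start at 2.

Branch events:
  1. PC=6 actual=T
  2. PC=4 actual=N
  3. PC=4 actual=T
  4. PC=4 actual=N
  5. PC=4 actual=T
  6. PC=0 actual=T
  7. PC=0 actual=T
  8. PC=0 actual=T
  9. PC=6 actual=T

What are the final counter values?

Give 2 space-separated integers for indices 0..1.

Ev 1: PC=6 idx=0 pred=T actual=T -> ctr[0]=3
Ev 2: PC=4 idx=0 pred=T actual=N -> ctr[0]=2
Ev 3: PC=4 idx=0 pred=T actual=T -> ctr[0]=3
Ev 4: PC=4 idx=0 pred=T actual=N -> ctr[0]=2
Ev 5: PC=4 idx=0 pred=T actual=T -> ctr[0]=3
Ev 6: PC=0 idx=0 pred=T actual=T -> ctr[0]=3
Ev 7: PC=0 idx=0 pred=T actual=T -> ctr[0]=3
Ev 8: PC=0 idx=0 pred=T actual=T -> ctr[0]=3
Ev 9: PC=6 idx=0 pred=T actual=T -> ctr[0]=3

Answer: 3 2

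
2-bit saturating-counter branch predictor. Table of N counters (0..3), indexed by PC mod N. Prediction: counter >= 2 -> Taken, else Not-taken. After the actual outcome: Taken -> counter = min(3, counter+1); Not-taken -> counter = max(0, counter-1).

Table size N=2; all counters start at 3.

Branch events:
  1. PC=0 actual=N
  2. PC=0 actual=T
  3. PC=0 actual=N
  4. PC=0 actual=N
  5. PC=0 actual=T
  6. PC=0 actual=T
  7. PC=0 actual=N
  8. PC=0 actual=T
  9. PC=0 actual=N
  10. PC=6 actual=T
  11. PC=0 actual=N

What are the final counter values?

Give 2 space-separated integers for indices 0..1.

Answer: 2 3

Derivation:
Ev 1: PC=0 idx=0 pred=T actual=N -> ctr[0]=2
Ev 2: PC=0 idx=0 pred=T actual=T -> ctr[0]=3
Ev 3: PC=0 idx=0 pred=T actual=N -> ctr[0]=2
Ev 4: PC=0 idx=0 pred=T actual=N -> ctr[0]=1
Ev 5: PC=0 idx=0 pred=N actual=T -> ctr[0]=2
Ev 6: PC=0 idx=0 pred=T actual=T -> ctr[0]=3
Ev 7: PC=0 idx=0 pred=T actual=N -> ctr[0]=2
Ev 8: PC=0 idx=0 pred=T actual=T -> ctr[0]=3
Ev 9: PC=0 idx=0 pred=T actual=N -> ctr[0]=2
Ev 10: PC=6 idx=0 pred=T actual=T -> ctr[0]=3
Ev 11: PC=0 idx=0 pred=T actual=N -> ctr[0]=2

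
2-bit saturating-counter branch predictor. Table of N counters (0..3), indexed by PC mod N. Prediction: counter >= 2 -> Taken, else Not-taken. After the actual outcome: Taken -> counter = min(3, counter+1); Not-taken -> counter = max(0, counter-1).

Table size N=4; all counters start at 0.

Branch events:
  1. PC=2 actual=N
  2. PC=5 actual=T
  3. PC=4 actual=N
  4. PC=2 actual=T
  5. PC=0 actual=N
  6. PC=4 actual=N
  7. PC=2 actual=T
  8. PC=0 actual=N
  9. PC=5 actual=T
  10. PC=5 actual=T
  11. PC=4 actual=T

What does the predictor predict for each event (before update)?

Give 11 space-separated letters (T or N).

Ev 1: PC=2 idx=2 pred=N actual=N -> ctr[2]=0
Ev 2: PC=5 idx=1 pred=N actual=T -> ctr[1]=1
Ev 3: PC=4 idx=0 pred=N actual=N -> ctr[0]=0
Ev 4: PC=2 idx=2 pred=N actual=T -> ctr[2]=1
Ev 5: PC=0 idx=0 pred=N actual=N -> ctr[0]=0
Ev 6: PC=4 idx=0 pred=N actual=N -> ctr[0]=0
Ev 7: PC=2 idx=2 pred=N actual=T -> ctr[2]=2
Ev 8: PC=0 idx=0 pred=N actual=N -> ctr[0]=0
Ev 9: PC=5 idx=1 pred=N actual=T -> ctr[1]=2
Ev 10: PC=5 idx=1 pred=T actual=T -> ctr[1]=3
Ev 11: PC=4 idx=0 pred=N actual=T -> ctr[0]=1

Answer: N N N N N N N N N T N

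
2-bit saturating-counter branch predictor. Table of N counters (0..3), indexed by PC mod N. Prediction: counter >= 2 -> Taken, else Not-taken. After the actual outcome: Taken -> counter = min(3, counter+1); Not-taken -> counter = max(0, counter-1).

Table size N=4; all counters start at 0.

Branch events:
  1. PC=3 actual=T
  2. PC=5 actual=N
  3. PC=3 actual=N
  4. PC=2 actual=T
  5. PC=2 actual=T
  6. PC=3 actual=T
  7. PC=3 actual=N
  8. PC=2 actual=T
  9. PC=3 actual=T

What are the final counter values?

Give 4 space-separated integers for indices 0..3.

Ev 1: PC=3 idx=3 pred=N actual=T -> ctr[3]=1
Ev 2: PC=5 idx=1 pred=N actual=N -> ctr[1]=0
Ev 3: PC=3 idx=3 pred=N actual=N -> ctr[3]=0
Ev 4: PC=2 idx=2 pred=N actual=T -> ctr[2]=1
Ev 5: PC=2 idx=2 pred=N actual=T -> ctr[2]=2
Ev 6: PC=3 idx=3 pred=N actual=T -> ctr[3]=1
Ev 7: PC=3 idx=3 pred=N actual=N -> ctr[3]=0
Ev 8: PC=2 idx=2 pred=T actual=T -> ctr[2]=3
Ev 9: PC=3 idx=3 pred=N actual=T -> ctr[3]=1

Answer: 0 0 3 1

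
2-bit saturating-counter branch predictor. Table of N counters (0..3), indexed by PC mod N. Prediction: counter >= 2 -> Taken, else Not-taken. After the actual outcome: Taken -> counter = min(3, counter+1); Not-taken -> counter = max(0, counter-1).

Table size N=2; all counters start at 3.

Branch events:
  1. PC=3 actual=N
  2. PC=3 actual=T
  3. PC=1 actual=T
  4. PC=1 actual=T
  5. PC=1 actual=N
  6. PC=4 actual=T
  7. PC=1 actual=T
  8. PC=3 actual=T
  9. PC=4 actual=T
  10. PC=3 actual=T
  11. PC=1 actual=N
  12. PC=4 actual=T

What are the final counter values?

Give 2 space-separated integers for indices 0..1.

Answer: 3 2

Derivation:
Ev 1: PC=3 idx=1 pred=T actual=N -> ctr[1]=2
Ev 2: PC=3 idx=1 pred=T actual=T -> ctr[1]=3
Ev 3: PC=1 idx=1 pred=T actual=T -> ctr[1]=3
Ev 4: PC=1 idx=1 pred=T actual=T -> ctr[1]=3
Ev 5: PC=1 idx=1 pred=T actual=N -> ctr[1]=2
Ev 6: PC=4 idx=0 pred=T actual=T -> ctr[0]=3
Ev 7: PC=1 idx=1 pred=T actual=T -> ctr[1]=3
Ev 8: PC=3 idx=1 pred=T actual=T -> ctr[1]=3
Ev 9: PC=4 idx=0 pred=T actual=T -> ctr[0]=3
Ev 10: PC=3 idx=1 pred=T actual=T -> ctr[1]=3
Ev 11: PC=1 idx=1 pred=T actual=N -> ctr[1]=2
Ev 12: PC=4 idx=0 pred=T actual=T -> ctr[0]=3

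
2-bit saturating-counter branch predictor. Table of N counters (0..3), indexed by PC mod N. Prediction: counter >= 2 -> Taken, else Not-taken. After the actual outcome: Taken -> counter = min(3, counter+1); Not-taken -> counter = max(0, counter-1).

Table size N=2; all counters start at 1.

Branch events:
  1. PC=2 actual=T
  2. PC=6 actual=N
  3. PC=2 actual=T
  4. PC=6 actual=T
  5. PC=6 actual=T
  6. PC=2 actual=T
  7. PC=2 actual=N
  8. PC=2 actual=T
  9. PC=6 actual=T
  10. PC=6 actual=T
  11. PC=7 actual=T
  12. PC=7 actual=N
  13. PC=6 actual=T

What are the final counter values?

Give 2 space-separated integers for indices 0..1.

Answer: 3 1

Derivation:
Ev 1: PC=2 idx=0 pred=N actual=T -> ctr[0]=2
Ev 2: PC=6 idx=0 pred=T actual=N -> ctr[0]=1
Ev 3: PC=2 idx=0 pred=N actual=T -> ctr[0]=2
Ev 4: PC=6 idx=0 pred=T actual=T -> ctr[0]=3
Ev 5: PC=6 idx=0 pred=T actual=T -> ctr[0]=3
Ev 6: PC=2 idx=0 pred=T actual=T -> ctr[0]=3
Ev 7: PC=2 idx=0 pred=T actual=N -> ctr[0]=2
Ev 8: PC=2 idx=0 pred=T actual=T -> ctr[0]=3
Ev 9: PC=6 idx=0 pred=T actual=T -> ctr[0]=3
Ev 10: PC=6 idx=0 pred=T actual=T -> ctr[0]=3
Ev 11: PC=7 idx=1 pred=N actual=T -> ctr[1]=2
Ev 12: PC=7 idx=1 pred=T actual=N -> ctr[1]=1
Ev 13: PC=6 idx=0 pred=T actual=T -> ctr[0]=3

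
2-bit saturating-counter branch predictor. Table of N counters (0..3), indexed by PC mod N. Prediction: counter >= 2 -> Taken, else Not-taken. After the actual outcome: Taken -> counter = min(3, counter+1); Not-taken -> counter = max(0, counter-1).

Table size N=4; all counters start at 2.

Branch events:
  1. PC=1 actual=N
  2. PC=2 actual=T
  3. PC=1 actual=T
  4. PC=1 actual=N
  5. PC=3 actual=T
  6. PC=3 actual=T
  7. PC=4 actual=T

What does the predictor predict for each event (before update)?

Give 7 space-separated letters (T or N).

Answer: T T N T T T T

Derivation:
Ev 1: PC=1 idx=1 pred=T actual=N -> ctr[1]=1
Ev 2: PC=2 idx=2 pred=T actual=T -> ctr[2]=3
Ev 3: PC=1 idx=1 pred=N actual=T -> ctr[1]=2
Ev 4: PC=1 idx=1 pred=T actual=N -> ctr[1]=1
Ev 5: PC=3 idx=3 pred=T actual=T -> ctr[3]=3
Ev 6: PC=3 idx=3 pred=T actual=T -> ctr[3]=3
Ev 7: PC=4 idx=0 pred=T actual=T -> ctr[0]=3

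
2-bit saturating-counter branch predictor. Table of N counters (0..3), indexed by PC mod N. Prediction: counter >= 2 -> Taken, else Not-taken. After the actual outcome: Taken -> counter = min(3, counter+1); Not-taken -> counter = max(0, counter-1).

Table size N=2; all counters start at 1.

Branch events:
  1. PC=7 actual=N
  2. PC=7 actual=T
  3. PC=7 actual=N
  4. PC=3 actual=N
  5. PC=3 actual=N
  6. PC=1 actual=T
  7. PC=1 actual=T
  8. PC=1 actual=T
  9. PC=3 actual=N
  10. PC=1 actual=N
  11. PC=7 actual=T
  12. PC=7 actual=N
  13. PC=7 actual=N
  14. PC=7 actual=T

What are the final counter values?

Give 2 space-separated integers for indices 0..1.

Ev 1: PC=7 idx=1 pred=N actual=N -> ctr[1]=0
Ev 2: PC=7 idx=1 pred=N actual=T -> ctr[1]=1
Ev 3: PC=7 idx=1 pred=N actual=N -> ctr[1]=0
Ev 4: PC=3 idx=1 pred=N actual=N -> ctr[1]=0
Ev 5: PC=3 idx=1 pred=N actual=N -> ctr[1]=0
Ev 6: PC=1 idx=1 pred=N actual=T -> ctr[1]=1
Ev 7: PC=1 idx=1 pred=N actual=T -> ctr[1]=2
Ev 8: PC=1 idx=1 pred=T actual=T -> ctr[1]=3
Ev 9: PC=3 idx=1 pred=T actual=N -> ctr[1]=2
Ev 10: PC=1 idx=1 pred=T actual=N -> ctr[1]=1
Ev 11: PC=7 idx=1 pred=N actual=T -> ctr[1]=2
Ev 12: PC=7 idx=1 pred=T actual=N -> ctr[1]=1
Ev 13: PC=7 idx=1 pred=N actual=N -> ctr[1]=0
Ev 14: PC=7 idx=1 pred=N actual=T -> ctr[1]=1

Answer: 1 1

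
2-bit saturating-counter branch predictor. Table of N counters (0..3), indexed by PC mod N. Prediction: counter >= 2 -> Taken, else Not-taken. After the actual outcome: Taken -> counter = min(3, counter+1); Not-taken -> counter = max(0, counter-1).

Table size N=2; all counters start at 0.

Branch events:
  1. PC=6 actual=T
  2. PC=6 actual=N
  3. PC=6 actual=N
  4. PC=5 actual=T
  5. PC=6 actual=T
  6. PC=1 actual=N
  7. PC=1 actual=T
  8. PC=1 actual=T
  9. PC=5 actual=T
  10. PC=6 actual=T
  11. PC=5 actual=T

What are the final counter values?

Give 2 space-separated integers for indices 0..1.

Ev 1: PC=6 idx=0 pred=N actual=T -> ctr[0]=1
Ev 2: PC=6 idx=0 pred=N actual=N -> ctr[0]=0
Ev 3: PC=6 idx=0 pred=N actual=N -> ctr[0]=0
Ev 4: PC=5 idx=1 pred=N actual=T -> ctr[1]=1
Ev 5: PC=6 idx=0 pred=N actual=T -> ctr[0]=1
Ev 6: PC=1 idx=1 pred=N actual=N -> ctr[1]=0
Ev 7: PC=1 idx=1 pred=N actual=T -> ctr[1]=1
Ev 8: PC=1 idx=1 pred=N actual=T -> ctr[1]=2
Ev 9: PC=5 idx=1 pred=T actual=T -> ctr[1]=3
Ev 10: PC=6 idx=0 pred=N actual=T -> ctr[0]=2
Ev 11: PC=5 idx=1 pred=T actual=T -> ctr[1]=3

Answer: 2 3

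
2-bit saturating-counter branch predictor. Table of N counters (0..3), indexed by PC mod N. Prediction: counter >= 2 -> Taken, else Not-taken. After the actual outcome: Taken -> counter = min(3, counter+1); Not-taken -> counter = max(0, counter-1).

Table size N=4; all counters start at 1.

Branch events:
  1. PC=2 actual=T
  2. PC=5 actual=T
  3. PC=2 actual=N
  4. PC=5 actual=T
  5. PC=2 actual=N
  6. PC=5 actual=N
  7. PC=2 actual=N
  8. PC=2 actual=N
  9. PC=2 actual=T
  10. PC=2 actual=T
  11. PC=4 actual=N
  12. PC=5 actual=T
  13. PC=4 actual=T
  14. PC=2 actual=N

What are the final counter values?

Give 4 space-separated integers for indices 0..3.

Answer: 1 3 1 1

Derivation:
Ev 1: PC=2 idx=2 pred=N actual=T -> ctr[2]=2
Ev 2: PC=5 idx=1 pred=N actual=T -> ctr[1]=2
Ev 3: PC=2 idx=2 pred=T actual=N -> ctr[2]=1
Ev 4: PC=5 idx=1 pred=T actual=T -> ctr[1]=3
Ev 5: PC=2 idx=2 pred=N actual=N -> ctr[2]=0
Ev 6: PC=5 idx=1 pred=T actual=N -> ctr[1]=2
Ev 7: PC=2 idx=2 pred=N actual=N -> ctr[2]=0
Ev 8: PC=2 idx=2 pred=N actual=N -> ctr[2]=0
Ev 9: PC=2 idx=2 pred=N actual=T -> ctr[2]=1
Ev 10: PC=2 idx=2 pred=N actual=T -> ctr[2]=2
Ev 11: PC=4 idx=0 pred=N actual=N -> ctr[0]=0
Ev 12: PC=5 idx=1 pred=T actual=T -> ctr[1]=3
Ev 13: PC=4 idx=0 pred=N actual=T -> ctr[0]=1
Ev 14: PC=2 idx=2 pred=T actual=N -> ctr[2]=1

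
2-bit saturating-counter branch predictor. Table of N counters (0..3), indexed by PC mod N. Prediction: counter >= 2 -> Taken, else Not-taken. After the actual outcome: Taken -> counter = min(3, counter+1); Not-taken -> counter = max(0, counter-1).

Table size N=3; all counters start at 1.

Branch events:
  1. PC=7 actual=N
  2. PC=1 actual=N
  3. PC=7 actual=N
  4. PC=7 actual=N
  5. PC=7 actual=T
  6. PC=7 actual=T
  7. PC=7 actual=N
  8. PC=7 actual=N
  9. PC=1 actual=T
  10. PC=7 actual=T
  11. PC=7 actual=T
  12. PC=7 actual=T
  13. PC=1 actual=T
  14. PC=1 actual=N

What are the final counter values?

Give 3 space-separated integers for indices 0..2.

Ev 1: PC=7 idx=1 pred=N actual=N -> ctr[1]=0
Ev 2: PC=1 idx=1 pred=N actual=N -> ctr[1]=0
Ev 3: PC=7 idx=1 pred=N actual=N -> ctr[1]=0
Ev 4: PC=7 idx=1 pred=N actual=N -> ctr[1]=0
Ev 5: PC=7 idx=1 pred=N actual=T -> ctr[1]=1
Ev 6: PC=7 idx=1 pred=N actual=T -> ctr[1]=2
Ev 7: PC=7 idx=1 pred=T actual=N -> ctr[1]=1
Ev 8: PC=7 idx=1 pred=N actual=N -> ctr[1]=0
Ev 9: PC=1 idx=1 pred=N actual=T -> ctr[1]=1
Ev 10: PC=7 idx=1 pred=N actual=T -> ctr[1]=2
Ev 11: PC=7 idx=1 pred=T actual=T -> ctr[1]=3
Ev 12: PC=7 idx=1 pred=T actual=T -> ctr[1]=3
Ev 13: PC=1 idx=1 pred=T actual=T -> ctr[1]=3
Ev 14: PC=1 idx=1 pred=T actual=N -> ctr[1]=2

Answer: 1 2 1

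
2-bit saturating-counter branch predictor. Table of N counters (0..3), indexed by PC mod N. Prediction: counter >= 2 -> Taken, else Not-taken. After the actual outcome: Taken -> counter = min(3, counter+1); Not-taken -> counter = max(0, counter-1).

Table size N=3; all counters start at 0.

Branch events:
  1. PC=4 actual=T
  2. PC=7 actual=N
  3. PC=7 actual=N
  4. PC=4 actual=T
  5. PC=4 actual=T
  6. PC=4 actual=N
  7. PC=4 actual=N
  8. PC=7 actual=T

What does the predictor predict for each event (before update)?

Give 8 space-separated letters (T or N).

Ev 1: PC=4 idx=1 pred=N actual=T -> ctr[1]=1
Ev 2: PC=7 idx=1 pred=N actual=N -> ctr[1]=0
Ev 3: PC=7 idx=1 pred=N actual=N -> ctr[1]=0
Ev 4: PC=4 idx=1 pred=N actual=T -> ctr[1]=1
Ev 5: PC=4 idx=1 pred=N actual=T -> ctr[1]=2
Ev 6: PC=4 idx=1 pred=T actual=N -> ctr[1]=1
Ev 7: PC=4 idx=1 pred=N actual=N -> ctr[1]=0
Ev 8: PC=7 idx=1 pred=N actual=T -> ctr[1]=1

Answer: N N N N N T N N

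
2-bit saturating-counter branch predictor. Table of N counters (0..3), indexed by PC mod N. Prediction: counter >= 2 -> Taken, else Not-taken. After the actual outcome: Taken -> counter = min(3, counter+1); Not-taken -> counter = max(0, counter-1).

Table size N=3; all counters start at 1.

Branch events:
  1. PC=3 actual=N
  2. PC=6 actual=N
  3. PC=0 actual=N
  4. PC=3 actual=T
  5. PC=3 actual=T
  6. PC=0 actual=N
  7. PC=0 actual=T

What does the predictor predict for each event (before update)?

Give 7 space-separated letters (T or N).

Ev 1: PC=3 idx=0 pred=N actual=N -> ctr[0]=0
Ev 2: PC=6 idx=0 pred=N actual=N -> ctr[0]=0
Ev 3: PC=0 idx=0 pred=N actual=N -> ctr[0]=0
Ev 4: PC=3 idx=0 pred=N actual=T -> ctr[0]=1
Ev 5: PC=3 idx=0 pred=N actual=T -> ctr[0]=2
Ev 6: PC=0 idx=0 pred=T actual=N -> ctr[0]=1
Ev 7: PC=0 idx=0 pred=N actual=T -> ctr[0]=2

Answer: N N N N N T N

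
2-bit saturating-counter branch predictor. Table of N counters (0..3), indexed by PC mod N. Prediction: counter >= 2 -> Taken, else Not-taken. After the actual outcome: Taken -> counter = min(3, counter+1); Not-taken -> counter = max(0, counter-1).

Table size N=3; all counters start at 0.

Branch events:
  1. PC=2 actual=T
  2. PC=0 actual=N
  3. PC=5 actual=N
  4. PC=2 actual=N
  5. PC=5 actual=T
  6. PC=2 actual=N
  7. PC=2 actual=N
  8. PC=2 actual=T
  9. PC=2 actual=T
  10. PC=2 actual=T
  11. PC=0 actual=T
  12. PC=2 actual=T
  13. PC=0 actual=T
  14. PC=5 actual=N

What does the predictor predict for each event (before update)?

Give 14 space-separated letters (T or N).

Answer: N N N N N N N N N T N T N T

Derivation:
Ev 1: PC=2 idx=2 pred=N actual=T -> ctr[2]=1
Ev 2: PC=0 idx=0 pred=N actual=N -> ctr[0]=0
Ev 3: PC=5 idx=2 pred=N actual=N -> ctr[2]=0
Ev 4: PC=2 idx=2 pred=N actual=N -> ctr[2]=0
Ev 5: PC=5 idx=2 pred=N actual=T -> ctr[2]=1
Ev 6: PC=2 idx=2 pred=N actual=N -> ctr[2]=0
Ev 7: PC=2 idx=2 pred=N actual=N -> ctr[2]=0
Ev 8: PC=2 idx=2 pred=N actual=T -> ctr[2]=1
Ev 9: PC=2 idx=2 pred=N actual=T -> ctr[2]=2
Ev 10: PC=2 idx=2 pred=T actual=T -> ctr[2]=3
Ev 11: PC=0 idx=0 pred=N actual=T -> ctr[0]=1
Ev 12: PC=2 idx=2 pred=T actual=T -> ctr[2]=3
Ev 13: PC=0 idx=0 pred=N actual=T -> ctr[0]=2
Ev 14: PC=5 idx=2 pred=T actual=N -> ctr[2]=2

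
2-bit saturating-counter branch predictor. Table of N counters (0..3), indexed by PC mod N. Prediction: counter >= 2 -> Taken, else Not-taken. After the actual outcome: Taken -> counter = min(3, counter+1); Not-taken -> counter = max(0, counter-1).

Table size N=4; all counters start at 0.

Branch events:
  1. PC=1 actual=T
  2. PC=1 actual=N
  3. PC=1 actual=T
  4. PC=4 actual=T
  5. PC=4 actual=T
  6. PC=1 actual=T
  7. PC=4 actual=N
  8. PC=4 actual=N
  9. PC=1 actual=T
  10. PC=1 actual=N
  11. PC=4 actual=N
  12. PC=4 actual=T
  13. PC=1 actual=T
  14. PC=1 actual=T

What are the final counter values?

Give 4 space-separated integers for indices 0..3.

Ev 1: PC=1 idx=1 pred=N actual=T -> ctr[1]=1
Ev 2: PC=1 idx=1 pred=N actual=N -> ctr[1]=0
Ev 3: PC=1 idx=1 pred=N actual=T -> ctr[1]=1
Ev 4: PC=4 idx=0 pred=N actual=T -> ctr[0]=1
Ev 5: PC=4 idx=0 pred=N actual=T -> ctr[0]=2
Ev 6: PC=1 idx=1 pred=N actual=T -> ctr[1]=2
Ev 7: PC=4 idx=0 pred=T actual=N -> ctr[0]=1
Ev 8: PC=4 idx=0 pred=N actual=N -> ctr[0]=0
Ev 9: PC=1 idx=1 pred=T actual=T -> ctr[1]=3
Ev 10: PC=1 idx=1 pred=T actual=N -> ctr[1]=2
Ev 11: PC=4 idx=0 pred=N actual=N -> ctr[0]=0
Ev 12: PC=4 idx=0 pred=N actual=T -> ctr[0]=1
Ev 13: PC=1 idx=1 pred=T actual=T -> ctr[1]=3
Ev 14: PC=1 idx=1 pred=T actual=T -> ctr[1]=3

Answer: 1 3 0 0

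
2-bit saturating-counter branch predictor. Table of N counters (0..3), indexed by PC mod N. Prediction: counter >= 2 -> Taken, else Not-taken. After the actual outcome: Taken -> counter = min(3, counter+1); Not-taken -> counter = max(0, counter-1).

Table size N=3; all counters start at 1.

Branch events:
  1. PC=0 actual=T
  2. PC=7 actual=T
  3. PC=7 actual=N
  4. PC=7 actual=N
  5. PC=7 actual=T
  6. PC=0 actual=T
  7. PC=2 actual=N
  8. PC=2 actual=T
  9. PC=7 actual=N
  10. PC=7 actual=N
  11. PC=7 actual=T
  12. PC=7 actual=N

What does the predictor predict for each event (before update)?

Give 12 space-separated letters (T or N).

Ev 1: PC=0 idx=0 pred=N actual=T -> ctr[0]=2
Ev 2: PC=7 idx=1 pred=N actual=T -> ctr[1]=2
Ev 3: PC=7 idx=1 pred=T actual=N -> ctr[1]=1
Ev 4: PC=7 idx=1 pred=N actual=N -> ctr[1]=0
Ev 5: PC=7 idx=1 pred=N actual=T -> ctr[1]=1
Ev 6: PC=0 idx=0 pred=T actual=T -> ctr[0]=3
Ev 7: PC=2 idx=2 pred=N actual=N -> ctr[2]=0
Ev 8: PC=2 idx=2 pred=N actual=T -> ctr[2]=1
Ev 9: PC=7 idx=1 pred=N actual=N -> ctr[1]=0
Ev 10: PC=7 idx=1 pred=N actual=N -> ctr[1]=0
Ev 11: PC=7 idx=1 pred=N actual=T -> ctr[1]=1
Ev 12: PC=7 idx=1 pred=N actual=N -> ctr[1]=0

Answer: N N T N N T N N N N N N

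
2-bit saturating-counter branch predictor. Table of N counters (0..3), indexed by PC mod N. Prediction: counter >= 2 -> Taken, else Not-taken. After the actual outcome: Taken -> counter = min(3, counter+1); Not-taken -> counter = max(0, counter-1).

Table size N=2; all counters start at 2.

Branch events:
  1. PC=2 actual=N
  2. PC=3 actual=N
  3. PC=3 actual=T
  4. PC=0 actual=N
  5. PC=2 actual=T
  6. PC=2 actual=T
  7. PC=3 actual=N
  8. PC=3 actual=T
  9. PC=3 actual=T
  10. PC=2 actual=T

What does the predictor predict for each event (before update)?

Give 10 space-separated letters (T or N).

Ev 1: PC=2 idx=0 pred=T actual=N -> ctr[0]=1
Ev 2: PC=3 idx=1 pred=T actual=N -> ctr[1]=1
Ev 3: PC=3 idx=1 pred=N actual=T -> ctr[1]=2
Ev 4: PC=0 idx=0 pred=N actual=N -> ctr[0]=0
Ev 5: PC=2 idx=0 pred=N actual=T -> ctr[0]=1
Ev 6: PC=2 idx=0 pred=N actual=T -> ctr[0]=2
Ev 7: PC=3 idx=1 pred=T actual=N -> ctr[1]=1
Ev 8: PC=3 idx=1 pred=N actual=T -> ctr[1]=2
Ev 9: PC=3 idx=1 pred=T actual=T -> ctr[1]=3
Ev 10: PC=2 idx=0 pred=T actual=T -> ctr[0]=3

Answer: T T N N N N T N T T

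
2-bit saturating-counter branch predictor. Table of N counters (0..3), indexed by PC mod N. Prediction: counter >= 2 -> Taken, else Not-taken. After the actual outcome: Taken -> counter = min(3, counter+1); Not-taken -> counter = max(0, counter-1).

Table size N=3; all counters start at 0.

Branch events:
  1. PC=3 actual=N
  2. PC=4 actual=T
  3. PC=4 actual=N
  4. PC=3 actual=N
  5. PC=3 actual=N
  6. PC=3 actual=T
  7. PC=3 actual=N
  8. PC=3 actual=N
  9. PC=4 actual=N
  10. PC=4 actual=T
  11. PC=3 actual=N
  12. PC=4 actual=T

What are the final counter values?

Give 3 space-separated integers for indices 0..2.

Ev 1: PC=3 idx=0 pred=N actual=N -> ctr[0]=0
Ev 2: PC=4 idx=1 pred=N actual=T -> ctr[1]=1
Ev 3: PC=4 idx=1 pred=N actual=N -> ctr[1]=0
Ev 4: PC=3 idx=0 pred=N actual=N -> ctr[0]=0
Ev 5: PC=3 idx=0 pred=N actual=N -> ctr[0]=0
Ev 6: PC=3 idx=0 pred=N actual=T -> ctr[0]=1
Ev 7: PC=3 idx=0 pred=N actual=N -> ctr[0]=0
Ev 8: PC=3 idx=0 pred=N actual=N -> ctr[0]=0
Ev 9: PC=4 idx=1 pred=N actual=N -> ctr[1]=0
Ev 10: PC=4 idx=1 pred=N actual=T -> ctr[1]=1
Ev 11: PC=3 idx=0 pred=N actual=N -> ctr[0]=0
Ev 12: PC=4 idx=1 pred=N actual=T -> ctr[1]=2

Answer: 0 2 0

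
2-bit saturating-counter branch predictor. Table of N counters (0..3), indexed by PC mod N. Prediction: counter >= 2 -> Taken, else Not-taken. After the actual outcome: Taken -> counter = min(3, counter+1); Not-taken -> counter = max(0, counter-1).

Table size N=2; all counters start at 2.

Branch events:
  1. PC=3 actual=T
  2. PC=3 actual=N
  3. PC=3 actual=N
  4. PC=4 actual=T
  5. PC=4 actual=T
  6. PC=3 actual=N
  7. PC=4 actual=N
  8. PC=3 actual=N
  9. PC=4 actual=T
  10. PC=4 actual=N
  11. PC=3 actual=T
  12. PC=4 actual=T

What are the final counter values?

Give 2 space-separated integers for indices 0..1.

Ev 1: PC=3 idx=1 pred=T actual=T -> ctr[1]=3
Ev 2: PC=3 idx=1 pred=T actual=N -> ctr[1]=2
Ev 3: PC=3 idx=1 pred=T actual=N -> ctr[1]=1
Ev 4: PC=4 idx=0 pred=T actual=T -> ctr[0]=3
Ev 5: PC=4 idx=0 pred=T actual=T -> ctr[0]=3
Ev 6: PC=3 idx=1 pred=N actual=N -> ctr[1]=0
Ev 7: PC=4 idx=0 pred=T actual=N -> ctr[0]=2
Ev 8: PC=3 idx=1 pred=N actual=N -> ctr[1]=0
Ev 9: PC=4 idx=0 pred=T actual=T -> ctr[0]=3
Ev 10: PC=4 idx=0 pred=T actual=N -> ctr[0]=2
Ev 11: PC=3 idx=1 pred=N actual=T -> ctr[1]=1
Ev 12: PC=4 idx=0 pred=T actual=T -> ctr[0]=3

Answer: 3 1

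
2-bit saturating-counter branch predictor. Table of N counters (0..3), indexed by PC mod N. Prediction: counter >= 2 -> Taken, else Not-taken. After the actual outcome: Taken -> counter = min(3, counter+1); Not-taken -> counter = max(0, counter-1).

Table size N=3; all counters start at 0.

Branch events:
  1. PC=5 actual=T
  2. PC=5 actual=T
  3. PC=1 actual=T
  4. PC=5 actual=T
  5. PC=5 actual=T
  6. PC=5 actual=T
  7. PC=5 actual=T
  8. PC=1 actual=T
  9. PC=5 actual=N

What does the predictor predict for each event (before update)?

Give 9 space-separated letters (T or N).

Ev 1: PC=5 idx=2 pred=N actual=T -> ctr[2]=1
Ev 2: PC=5 idx=2 pred=N actual=T -> ctr[2]=2
Ev 3: PC=1 idx=1 pred=N actual=T -> ctr[1]=1
Ev 4: PC=5 idx=2 pred=T actual=T -> ctr[2]=3
Ev 5: PC=5 idx=2 pred=T actual=T -> ctr[2]=3
Ev 6: PC=5 idx=2 pred=T actual=T -> ctr[2]=3
Ev 7: PC=5 idx=2 pred=T actual=T -> ctr[2]=3
Ev 8: PC=1 idx=1 pred=N actual=T -> ctr[1]=2
Ev 9: PC=5 idx=2 pred=T actual=N -> ctr[2]=2

Answer: N N N T T T T N T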